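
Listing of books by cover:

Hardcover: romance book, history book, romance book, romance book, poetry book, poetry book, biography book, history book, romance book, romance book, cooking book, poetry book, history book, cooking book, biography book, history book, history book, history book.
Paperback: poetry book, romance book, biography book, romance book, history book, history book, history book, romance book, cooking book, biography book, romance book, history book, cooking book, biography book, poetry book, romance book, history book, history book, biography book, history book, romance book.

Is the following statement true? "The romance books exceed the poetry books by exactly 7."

There are 11 romance books.
There are 5 poetry books.
The claim requires 11 − 5 (= 6) to equal 7, which does not hold.

False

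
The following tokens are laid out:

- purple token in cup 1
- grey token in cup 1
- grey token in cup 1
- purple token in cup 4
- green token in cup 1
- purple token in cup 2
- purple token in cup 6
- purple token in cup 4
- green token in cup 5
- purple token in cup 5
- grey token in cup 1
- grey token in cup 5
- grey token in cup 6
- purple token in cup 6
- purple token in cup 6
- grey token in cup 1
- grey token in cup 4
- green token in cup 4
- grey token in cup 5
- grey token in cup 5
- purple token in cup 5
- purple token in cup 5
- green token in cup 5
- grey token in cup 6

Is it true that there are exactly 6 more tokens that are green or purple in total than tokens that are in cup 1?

False

There are 14 tokens that are green or purple.
There are 6 tokens in cup 1.
The claim requires 14 − 6 (= 8) to equal 6, which does not hold.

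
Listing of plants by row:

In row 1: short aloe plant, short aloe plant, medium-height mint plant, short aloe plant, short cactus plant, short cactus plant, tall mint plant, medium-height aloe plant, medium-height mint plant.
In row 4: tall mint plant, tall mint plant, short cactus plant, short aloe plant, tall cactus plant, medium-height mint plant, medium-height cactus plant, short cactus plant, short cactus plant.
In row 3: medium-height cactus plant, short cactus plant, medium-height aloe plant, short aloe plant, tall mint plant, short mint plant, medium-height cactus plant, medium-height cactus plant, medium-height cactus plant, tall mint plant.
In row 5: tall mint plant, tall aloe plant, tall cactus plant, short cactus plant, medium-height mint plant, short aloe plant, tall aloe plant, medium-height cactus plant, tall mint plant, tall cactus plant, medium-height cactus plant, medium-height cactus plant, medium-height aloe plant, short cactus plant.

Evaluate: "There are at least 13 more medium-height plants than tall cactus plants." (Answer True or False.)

|medium-height plants| = 15.
|tall cactus plants| = 3.
The claim requires 15 − 3 = 12 ≥ 13, which does not hold.

False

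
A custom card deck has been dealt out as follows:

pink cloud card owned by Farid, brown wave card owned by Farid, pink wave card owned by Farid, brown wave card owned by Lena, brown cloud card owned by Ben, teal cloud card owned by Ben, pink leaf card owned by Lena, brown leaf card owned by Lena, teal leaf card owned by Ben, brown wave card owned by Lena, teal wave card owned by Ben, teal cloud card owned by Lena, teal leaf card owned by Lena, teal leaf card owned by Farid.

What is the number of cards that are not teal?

8

Total cards: 14; with the excluded value: 6; remaining 14 − 6 = 8.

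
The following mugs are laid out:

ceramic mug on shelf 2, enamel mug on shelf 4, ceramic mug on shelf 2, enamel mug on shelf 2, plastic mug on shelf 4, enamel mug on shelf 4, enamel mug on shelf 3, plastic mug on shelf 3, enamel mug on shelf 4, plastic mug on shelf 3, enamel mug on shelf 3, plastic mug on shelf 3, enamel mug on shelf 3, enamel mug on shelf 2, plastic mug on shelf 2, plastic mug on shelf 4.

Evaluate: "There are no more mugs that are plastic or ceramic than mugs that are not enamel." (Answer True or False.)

There are 8 mugs that are plastic or ceramic.
There are 8 mugs that are not enamel.
The claim requires 8 ≤ 8, which holds.

True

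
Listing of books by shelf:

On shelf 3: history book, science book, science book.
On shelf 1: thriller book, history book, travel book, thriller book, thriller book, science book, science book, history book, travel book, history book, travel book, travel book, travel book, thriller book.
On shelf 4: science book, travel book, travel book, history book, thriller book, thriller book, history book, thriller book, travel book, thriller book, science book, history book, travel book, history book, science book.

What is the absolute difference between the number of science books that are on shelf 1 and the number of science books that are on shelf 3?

0

science books on shelf 1: 2. science books on shelf 3: 2.
|2 − 2| = 2 − 2 = 0.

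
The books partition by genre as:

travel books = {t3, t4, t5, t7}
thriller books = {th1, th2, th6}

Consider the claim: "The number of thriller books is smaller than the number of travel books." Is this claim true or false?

|thriller books| = 3.
|travel books| = 4.
The claim requires 3 < 4, which holds.

True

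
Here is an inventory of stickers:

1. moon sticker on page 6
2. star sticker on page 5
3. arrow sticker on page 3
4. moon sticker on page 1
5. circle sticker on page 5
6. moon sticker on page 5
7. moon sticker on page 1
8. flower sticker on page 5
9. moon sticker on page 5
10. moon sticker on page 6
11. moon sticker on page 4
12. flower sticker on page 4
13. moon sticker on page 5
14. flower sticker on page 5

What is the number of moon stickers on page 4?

1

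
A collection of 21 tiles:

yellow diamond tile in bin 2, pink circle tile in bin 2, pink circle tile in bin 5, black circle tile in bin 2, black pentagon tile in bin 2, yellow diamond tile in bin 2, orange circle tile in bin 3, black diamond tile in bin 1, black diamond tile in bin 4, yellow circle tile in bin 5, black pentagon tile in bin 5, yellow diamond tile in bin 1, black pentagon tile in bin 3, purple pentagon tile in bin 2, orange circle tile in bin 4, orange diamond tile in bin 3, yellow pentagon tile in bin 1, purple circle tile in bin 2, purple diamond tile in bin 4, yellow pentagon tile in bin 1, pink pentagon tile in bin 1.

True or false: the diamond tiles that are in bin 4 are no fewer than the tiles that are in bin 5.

False

There are 2 diamond tiles in bin 4.
There are 3 tiles in bin 5.
The claim requires 2 ≥ 3, which does not hold.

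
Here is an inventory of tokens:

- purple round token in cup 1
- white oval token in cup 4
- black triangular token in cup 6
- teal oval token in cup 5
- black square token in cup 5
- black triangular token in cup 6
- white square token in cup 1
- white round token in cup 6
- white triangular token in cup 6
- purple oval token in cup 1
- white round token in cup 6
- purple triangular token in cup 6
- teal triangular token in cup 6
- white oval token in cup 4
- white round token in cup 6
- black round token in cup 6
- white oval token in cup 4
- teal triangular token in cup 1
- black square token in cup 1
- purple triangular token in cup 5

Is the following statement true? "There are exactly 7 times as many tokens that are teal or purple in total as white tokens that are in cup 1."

tokens that are teal or purple: 7.
white tokens in cup 1: 1.
The claim requires 7 = 7 × 1 = 7, which holds.

True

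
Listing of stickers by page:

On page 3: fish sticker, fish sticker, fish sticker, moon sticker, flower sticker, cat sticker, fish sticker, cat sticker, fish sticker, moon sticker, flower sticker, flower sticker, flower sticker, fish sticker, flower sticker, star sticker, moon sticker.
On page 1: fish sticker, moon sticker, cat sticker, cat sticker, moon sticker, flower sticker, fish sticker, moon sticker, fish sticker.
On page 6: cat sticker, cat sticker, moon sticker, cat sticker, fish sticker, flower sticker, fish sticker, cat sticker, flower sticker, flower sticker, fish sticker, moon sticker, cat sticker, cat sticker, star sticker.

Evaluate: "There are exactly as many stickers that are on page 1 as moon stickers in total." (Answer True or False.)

False

|stickers on page 1| = 9.
|moon stickers| = 8.
The claim requires 9 = 8, which does not hold.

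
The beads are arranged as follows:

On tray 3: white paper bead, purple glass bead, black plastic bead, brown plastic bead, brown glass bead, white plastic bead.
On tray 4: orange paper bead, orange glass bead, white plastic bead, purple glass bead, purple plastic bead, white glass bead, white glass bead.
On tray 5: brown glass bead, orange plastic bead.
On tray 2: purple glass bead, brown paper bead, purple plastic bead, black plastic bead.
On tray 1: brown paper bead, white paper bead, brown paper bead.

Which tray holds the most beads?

Counts by tray: tray 4→7, tray 3→6, tray 2→4, tray 1→3, tray 5→2.
The maximum is 7, held uniquely by tray 4.

tray 4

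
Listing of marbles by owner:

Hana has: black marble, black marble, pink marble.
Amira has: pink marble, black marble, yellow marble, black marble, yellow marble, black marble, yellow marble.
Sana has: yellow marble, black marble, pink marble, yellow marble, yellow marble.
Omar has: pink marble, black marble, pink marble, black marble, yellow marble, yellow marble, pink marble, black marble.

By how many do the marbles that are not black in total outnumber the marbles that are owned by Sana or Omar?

marbles that are not black: 14.
marbles owned by Sana or Omar: 13.
14 − 13 = 1.

1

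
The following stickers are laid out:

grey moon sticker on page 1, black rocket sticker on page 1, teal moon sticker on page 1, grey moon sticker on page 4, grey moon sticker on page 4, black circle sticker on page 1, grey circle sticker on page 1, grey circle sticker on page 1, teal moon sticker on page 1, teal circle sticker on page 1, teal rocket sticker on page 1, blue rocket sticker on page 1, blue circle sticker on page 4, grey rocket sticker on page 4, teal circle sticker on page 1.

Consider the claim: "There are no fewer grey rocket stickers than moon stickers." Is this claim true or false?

False

|grey rocket stickers| = 1.
|moon stickers| = 5.
The claim requires 1 ≥ 5, which does not hold.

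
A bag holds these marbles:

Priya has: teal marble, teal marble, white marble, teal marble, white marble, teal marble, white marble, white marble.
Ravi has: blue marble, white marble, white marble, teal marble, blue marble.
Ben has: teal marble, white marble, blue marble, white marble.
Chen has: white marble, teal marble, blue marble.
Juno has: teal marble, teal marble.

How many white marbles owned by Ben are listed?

2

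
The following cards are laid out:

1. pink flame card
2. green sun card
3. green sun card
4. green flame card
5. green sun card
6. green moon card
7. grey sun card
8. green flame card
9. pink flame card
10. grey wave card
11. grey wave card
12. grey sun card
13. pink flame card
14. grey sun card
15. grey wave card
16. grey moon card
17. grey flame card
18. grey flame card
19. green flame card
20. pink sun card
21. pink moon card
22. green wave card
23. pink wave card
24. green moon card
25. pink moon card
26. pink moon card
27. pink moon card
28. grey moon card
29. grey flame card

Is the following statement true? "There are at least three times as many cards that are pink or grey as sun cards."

There are 20 cards that are pink or grey.
There are 7 sun cards.
The claim requires 20 ≥ 3 × 7 = 21, which does not hold.

False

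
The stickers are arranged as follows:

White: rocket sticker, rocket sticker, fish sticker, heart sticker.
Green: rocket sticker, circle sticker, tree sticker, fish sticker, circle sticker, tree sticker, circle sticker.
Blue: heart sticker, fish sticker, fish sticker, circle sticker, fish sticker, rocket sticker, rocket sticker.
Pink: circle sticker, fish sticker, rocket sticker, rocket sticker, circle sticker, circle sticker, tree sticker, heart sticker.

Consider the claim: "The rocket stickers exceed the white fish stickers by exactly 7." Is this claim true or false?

rocket stickers: 7.
white fish stickers: 1.
The claim requires 7 − 1 (= 6) to equal 7, which does not hold.

False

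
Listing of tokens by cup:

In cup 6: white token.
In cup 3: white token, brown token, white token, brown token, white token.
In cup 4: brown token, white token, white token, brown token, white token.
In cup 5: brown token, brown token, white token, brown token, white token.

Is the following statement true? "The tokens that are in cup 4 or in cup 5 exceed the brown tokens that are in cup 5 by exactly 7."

True

|tokens in cup 4 or in cup 5| = 10.
|brown tokens in cup 5| = 3.
The claim requires 10 − 3 (= 7) to equal 7, which holds.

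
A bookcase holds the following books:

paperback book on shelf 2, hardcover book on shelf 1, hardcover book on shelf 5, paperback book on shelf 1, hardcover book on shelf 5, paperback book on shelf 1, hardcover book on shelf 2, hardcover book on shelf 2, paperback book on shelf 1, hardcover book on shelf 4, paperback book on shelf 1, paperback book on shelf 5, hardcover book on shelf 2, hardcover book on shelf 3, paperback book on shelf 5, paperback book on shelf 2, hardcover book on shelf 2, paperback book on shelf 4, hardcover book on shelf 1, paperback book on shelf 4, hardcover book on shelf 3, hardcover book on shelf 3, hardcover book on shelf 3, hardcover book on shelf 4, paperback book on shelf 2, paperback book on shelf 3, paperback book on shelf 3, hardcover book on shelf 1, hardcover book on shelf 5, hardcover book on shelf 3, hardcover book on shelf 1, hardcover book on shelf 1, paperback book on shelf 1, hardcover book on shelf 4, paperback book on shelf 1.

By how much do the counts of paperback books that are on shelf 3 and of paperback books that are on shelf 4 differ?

0

paperback books on shelf 3: 2. paperback books on shelf 4: 2.
|2 − 2| = 2 − 2 = 0.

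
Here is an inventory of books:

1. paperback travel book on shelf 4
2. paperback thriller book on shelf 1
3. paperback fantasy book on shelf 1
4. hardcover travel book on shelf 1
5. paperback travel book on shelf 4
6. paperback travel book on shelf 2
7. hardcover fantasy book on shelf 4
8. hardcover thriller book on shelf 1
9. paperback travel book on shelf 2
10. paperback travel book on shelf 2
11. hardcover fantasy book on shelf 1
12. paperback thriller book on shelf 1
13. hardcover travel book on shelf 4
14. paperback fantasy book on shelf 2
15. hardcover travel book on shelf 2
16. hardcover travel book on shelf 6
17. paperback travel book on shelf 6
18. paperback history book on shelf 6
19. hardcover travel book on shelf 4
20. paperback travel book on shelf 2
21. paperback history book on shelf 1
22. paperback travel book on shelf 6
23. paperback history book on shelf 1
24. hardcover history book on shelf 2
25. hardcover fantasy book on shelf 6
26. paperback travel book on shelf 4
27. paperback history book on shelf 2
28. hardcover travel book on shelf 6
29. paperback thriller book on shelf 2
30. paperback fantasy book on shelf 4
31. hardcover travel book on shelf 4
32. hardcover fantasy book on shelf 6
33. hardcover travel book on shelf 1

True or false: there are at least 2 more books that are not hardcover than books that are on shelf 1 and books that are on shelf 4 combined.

|books that are not hardcover| = 19.
books on shelf 1: 9; books on shelf 4: 8; combined: 9 + 8 = 17.
The claim requires 19 − 17 = 2 ≥ 2, which holds.

True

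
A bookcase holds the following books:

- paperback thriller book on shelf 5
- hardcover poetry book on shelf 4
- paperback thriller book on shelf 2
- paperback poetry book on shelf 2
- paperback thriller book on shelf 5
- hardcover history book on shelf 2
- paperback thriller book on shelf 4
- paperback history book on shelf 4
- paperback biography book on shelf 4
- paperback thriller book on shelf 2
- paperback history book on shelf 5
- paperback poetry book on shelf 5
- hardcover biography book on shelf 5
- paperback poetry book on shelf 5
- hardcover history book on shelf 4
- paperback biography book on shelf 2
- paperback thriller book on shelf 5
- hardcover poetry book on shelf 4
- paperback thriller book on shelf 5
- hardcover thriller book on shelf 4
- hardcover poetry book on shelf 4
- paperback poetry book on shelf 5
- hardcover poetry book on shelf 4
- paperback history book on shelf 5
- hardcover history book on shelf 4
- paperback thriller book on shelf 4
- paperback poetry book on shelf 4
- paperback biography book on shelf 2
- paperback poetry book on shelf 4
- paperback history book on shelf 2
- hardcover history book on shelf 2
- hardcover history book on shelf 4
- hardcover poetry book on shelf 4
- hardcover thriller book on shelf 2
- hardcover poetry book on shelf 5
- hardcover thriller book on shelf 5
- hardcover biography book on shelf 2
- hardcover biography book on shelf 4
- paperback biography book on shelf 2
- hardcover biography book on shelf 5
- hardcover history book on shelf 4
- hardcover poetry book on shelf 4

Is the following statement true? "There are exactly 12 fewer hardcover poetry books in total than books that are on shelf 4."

False

There are 7 hardcover poetry books.
There are 18 books on shelf 4.
The claim requires 18 − 7 (= 11) to equal 12, which does not hold.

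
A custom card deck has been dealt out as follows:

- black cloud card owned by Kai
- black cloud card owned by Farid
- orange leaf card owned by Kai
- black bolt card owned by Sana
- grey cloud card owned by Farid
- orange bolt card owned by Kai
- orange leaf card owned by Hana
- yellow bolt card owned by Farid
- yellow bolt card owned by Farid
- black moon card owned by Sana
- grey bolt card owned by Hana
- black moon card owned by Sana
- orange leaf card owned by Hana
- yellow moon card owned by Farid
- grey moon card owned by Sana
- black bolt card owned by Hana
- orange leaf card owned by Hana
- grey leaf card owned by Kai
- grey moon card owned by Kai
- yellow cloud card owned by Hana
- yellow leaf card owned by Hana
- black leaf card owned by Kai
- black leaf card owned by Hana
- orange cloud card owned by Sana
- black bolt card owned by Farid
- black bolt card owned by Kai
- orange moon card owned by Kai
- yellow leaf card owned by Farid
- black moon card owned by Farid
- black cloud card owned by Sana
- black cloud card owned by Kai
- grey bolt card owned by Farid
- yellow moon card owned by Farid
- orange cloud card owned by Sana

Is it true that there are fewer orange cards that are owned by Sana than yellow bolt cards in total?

False

orange cards owned by Sana: 2.
yellow bolt cards: 2.
The claim requires 2 < 2, which does not hold.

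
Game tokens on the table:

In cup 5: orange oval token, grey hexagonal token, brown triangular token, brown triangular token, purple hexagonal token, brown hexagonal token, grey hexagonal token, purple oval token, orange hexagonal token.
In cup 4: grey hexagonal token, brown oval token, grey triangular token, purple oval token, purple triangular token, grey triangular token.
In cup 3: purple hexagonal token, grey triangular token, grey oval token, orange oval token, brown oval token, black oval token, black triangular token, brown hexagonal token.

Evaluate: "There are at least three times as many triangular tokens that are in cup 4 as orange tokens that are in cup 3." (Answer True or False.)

triangular tokens in cup 4: 3.
orange tokens in cup 3: 1.
The claim requires 3 ≥ 3 × 1 = 3, which holds.

True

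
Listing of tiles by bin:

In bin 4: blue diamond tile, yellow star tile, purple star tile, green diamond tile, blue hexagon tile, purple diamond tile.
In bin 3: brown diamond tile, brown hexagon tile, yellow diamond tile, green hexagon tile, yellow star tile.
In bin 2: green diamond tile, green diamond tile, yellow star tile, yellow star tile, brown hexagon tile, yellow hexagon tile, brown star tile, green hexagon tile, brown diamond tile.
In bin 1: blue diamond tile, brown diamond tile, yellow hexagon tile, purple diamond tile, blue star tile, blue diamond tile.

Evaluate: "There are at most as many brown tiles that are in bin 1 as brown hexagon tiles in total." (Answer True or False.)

True

brown tiles in bin 1: 1.
brown hexagon tiles: 2.
The claim requires 1 ≤ 2, which holds.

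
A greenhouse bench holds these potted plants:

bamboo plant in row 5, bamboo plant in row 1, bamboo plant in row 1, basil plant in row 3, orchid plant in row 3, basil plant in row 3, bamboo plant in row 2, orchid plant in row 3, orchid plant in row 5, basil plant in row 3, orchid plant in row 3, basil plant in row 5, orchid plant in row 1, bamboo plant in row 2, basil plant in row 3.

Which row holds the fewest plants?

Counts by row: row 3→7, row 1→3, row 5→3, row 2→2.
The minimum is 2, held uniquely by row 2.

row 2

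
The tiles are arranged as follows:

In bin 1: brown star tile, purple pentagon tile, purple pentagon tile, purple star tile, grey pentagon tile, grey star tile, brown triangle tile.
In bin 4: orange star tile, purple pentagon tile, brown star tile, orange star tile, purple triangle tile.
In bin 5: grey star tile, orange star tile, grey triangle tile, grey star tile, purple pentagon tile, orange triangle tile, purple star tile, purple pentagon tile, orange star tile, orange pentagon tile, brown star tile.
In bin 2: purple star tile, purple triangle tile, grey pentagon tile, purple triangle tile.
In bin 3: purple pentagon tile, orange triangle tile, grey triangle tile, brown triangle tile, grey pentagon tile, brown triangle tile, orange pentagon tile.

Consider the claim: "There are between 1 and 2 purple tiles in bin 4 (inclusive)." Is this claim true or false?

True

purple tiles in bin 4: 2.
The claim requires 1 ≤ 2 ≤ 2, which holds.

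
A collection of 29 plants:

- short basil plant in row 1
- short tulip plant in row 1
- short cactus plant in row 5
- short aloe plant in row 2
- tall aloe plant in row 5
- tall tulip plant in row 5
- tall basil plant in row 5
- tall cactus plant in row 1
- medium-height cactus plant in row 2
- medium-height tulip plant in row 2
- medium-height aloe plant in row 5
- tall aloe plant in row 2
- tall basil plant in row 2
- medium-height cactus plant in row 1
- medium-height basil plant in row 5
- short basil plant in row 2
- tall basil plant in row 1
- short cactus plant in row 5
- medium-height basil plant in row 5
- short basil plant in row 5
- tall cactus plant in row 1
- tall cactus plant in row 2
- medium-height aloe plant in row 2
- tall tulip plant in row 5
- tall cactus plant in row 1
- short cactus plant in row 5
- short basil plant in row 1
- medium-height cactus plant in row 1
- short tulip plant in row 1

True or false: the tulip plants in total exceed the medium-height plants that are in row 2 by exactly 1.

False

There are 5 tulip plants.
There are 3 medium-height plants in row 2.
The claim requires 5 − 3 (= 2) to equal 1, which does not hold.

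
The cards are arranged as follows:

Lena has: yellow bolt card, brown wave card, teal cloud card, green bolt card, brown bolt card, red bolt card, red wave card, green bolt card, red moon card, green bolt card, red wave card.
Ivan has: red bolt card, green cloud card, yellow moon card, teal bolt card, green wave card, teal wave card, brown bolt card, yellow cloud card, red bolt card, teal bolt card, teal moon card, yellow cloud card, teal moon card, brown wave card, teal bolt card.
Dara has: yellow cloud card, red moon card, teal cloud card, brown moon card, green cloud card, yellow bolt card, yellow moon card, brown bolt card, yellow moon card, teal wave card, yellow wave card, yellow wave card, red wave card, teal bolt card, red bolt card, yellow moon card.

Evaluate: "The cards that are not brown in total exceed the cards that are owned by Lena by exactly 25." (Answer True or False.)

cards that are not brown: 36.
cards owned by Lena: 11.
The claim requires 36 − 11 (= 25) to equal 25, which holds.

True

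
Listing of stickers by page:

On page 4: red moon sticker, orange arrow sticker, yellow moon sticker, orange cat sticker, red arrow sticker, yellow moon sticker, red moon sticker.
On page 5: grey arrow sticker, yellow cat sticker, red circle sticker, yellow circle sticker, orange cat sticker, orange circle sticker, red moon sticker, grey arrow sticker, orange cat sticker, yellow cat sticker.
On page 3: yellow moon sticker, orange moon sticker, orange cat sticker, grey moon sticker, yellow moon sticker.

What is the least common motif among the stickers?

circle

Counts by motif: moon 9, cat 6, arrow 4, circle 3.
The minimum is 3, held uniquely by circle.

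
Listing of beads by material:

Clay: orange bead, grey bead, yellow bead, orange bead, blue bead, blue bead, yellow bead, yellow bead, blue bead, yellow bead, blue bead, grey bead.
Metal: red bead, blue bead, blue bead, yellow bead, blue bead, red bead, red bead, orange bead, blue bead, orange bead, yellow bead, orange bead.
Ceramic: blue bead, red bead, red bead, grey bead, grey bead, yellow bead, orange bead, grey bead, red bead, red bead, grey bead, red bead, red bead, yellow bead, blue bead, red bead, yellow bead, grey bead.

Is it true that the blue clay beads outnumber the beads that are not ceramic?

There are 4 blue clay beads.
There are 24 beads that are not ceramic.
The claim requires 4 > 24, which does not hold.

False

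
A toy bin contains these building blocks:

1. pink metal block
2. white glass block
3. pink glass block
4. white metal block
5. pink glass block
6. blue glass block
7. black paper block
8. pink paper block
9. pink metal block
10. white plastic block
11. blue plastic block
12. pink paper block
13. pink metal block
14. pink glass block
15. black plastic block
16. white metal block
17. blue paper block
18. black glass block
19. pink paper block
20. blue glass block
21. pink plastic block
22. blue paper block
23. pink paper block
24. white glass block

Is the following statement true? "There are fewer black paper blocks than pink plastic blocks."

False

black paper blocks: 1.
pink plastic blocks: 1.
The claim requires 1 < 1, which does not hold.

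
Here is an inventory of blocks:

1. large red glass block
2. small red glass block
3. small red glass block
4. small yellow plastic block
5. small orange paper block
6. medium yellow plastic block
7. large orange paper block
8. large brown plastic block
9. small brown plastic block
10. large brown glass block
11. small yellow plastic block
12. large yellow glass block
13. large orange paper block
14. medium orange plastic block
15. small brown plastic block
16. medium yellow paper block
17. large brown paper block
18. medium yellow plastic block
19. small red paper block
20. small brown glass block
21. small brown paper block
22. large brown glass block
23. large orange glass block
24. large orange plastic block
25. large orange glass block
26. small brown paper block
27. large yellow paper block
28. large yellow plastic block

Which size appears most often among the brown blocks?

small

Counts by size (restricted to brown blocks): small 5, large 4.
The maximum is 5, held uniquely by small.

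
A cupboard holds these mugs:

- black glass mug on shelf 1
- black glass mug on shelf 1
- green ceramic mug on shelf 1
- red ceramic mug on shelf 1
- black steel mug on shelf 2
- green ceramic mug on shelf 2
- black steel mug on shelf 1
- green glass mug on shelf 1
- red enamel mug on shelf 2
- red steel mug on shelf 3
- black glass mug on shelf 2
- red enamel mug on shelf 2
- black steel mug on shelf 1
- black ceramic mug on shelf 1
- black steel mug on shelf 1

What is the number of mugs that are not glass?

Total mugs: 15; with the excluded value: 4; remaining 15 − 4 = 11.

11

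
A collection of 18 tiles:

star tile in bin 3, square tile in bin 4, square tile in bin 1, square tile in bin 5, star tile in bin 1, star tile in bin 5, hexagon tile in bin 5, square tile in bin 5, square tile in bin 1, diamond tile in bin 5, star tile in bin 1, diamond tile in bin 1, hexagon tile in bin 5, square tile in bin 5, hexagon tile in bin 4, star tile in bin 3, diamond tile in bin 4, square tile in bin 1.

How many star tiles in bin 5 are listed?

1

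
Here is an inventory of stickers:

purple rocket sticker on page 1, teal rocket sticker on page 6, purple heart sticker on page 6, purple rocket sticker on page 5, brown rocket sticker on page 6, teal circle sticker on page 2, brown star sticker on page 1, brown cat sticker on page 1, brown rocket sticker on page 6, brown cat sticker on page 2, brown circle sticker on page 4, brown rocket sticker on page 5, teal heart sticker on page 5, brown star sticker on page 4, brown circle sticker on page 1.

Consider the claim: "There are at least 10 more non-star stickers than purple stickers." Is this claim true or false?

True

|non-star stickers| = 13.
|purple stickers| = 3.
The claim requires 13 − 3 = 10 ≥ 10, which holds.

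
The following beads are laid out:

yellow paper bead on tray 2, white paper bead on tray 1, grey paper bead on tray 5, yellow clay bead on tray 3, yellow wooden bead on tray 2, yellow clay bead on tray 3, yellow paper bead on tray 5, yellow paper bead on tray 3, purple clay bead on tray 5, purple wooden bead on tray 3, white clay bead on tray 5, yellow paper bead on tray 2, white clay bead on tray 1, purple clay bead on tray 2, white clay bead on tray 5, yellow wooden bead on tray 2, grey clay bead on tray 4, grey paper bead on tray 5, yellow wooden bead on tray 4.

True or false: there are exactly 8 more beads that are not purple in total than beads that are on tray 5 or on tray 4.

beads that are not purple: 16.
beads on tray 5 or on tray 4: 8.
The claim requires 16 − 8 (= 8) to equal 8, which holds.

True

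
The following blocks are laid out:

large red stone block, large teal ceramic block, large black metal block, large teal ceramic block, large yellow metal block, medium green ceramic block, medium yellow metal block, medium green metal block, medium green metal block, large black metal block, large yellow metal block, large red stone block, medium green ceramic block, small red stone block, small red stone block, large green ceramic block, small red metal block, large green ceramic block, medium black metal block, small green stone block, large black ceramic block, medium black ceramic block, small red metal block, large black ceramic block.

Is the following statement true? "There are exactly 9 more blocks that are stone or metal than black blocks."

True

blocks that are stone or metal: 15.
black blocks: 6.
The claim requires 15 − 6 (= 9) to equal 9, which holds.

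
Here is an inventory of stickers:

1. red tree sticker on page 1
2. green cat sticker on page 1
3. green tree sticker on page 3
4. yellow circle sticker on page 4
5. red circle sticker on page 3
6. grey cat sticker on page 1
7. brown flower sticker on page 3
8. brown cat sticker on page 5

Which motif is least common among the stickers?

Counts by motif: cat 3, tree 2, circle 2, flower 1.
The minimum is 1, held uniquely by flower.

flower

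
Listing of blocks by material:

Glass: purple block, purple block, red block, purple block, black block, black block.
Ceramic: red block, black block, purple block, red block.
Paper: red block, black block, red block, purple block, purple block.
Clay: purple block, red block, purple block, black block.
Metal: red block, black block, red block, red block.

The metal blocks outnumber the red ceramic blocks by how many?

metal blocks: 4.
red ceramic blocks: 2.
4 − 2 = 2.

2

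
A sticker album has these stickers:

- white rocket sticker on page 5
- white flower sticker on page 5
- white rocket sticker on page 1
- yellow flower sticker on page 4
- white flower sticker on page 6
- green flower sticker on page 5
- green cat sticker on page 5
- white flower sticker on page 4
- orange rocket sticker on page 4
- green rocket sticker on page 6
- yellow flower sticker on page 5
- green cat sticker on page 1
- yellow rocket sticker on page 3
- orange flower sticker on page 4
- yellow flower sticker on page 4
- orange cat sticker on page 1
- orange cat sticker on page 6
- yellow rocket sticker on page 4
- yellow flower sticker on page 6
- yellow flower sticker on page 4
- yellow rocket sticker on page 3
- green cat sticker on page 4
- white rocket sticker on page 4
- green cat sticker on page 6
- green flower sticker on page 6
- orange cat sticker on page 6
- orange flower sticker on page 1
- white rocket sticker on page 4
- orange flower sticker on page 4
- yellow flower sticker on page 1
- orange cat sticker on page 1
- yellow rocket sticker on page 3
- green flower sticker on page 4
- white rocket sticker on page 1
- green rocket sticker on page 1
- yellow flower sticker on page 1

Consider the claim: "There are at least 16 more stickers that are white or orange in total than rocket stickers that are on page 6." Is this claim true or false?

False

stickers that are white or orange: 16.
rocket stickers on page 6: 1.
The claim requires 16 − 1 = 15 ≥ 16, which does not hold.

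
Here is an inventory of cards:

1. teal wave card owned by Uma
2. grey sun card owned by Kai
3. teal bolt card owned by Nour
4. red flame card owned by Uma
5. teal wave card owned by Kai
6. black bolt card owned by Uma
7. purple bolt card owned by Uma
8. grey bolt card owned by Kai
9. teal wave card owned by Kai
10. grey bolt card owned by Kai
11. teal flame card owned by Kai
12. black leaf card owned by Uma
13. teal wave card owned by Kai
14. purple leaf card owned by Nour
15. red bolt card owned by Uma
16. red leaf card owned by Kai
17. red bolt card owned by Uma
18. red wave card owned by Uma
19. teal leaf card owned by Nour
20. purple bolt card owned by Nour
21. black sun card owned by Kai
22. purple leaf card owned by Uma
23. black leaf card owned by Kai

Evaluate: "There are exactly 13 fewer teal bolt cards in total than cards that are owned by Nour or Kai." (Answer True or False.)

|teal bolt cards| = 1.
|cards owned by Nour or Kai| = 14.
The claim requires 14 − 1 (= 13) to equal 13, which holds.

True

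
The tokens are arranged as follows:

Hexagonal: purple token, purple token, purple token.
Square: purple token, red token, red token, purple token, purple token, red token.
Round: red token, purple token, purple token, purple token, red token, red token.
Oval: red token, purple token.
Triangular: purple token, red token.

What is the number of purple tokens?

11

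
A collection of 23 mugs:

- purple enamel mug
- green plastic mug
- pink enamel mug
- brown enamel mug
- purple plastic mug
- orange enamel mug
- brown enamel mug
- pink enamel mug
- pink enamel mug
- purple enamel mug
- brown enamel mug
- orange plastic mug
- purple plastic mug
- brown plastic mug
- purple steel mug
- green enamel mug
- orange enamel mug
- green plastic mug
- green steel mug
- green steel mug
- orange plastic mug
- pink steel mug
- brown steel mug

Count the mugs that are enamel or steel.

16

enamel: 11; steel: 5; together 11 + 5 = 16.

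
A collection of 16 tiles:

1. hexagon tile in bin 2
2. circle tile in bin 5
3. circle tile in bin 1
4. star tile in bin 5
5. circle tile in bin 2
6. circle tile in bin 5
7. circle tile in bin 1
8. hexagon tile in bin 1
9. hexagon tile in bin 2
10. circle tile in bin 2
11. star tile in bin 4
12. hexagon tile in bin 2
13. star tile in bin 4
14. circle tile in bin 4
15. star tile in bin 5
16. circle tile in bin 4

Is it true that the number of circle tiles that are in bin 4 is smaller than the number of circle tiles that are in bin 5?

False

There are 2 circle tiles in bin 4.
There are 2 circle tiles in bin 5.
The claim requires 2 < 2, which does not hold.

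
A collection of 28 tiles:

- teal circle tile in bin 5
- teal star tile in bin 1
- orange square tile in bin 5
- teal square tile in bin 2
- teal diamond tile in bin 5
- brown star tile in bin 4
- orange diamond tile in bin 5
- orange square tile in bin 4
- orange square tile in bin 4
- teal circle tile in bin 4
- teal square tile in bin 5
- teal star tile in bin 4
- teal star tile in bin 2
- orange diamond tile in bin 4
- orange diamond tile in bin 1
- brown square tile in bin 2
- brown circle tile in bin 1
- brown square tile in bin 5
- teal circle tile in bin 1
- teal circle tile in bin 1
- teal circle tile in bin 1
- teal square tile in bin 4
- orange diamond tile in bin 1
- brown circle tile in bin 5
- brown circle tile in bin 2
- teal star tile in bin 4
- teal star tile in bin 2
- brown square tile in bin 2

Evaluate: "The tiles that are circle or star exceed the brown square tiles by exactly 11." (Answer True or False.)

|tiles that are circle or star| = 14.
|brown square tiles| = 3.
The claim requires 14 − 3 (= 11) to equal 11, which holds.

True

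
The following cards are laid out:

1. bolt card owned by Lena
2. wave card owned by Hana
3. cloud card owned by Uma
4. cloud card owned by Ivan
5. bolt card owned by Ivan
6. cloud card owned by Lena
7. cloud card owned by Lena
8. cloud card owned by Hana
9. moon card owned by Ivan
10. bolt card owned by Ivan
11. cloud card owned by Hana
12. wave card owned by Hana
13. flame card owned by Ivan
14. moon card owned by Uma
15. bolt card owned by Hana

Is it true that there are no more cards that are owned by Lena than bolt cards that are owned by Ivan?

cards owned by Lena: 3.
bolt cards owned by Ivan: 2.
The claim requires 3 ≤ 2, which does not hold.

False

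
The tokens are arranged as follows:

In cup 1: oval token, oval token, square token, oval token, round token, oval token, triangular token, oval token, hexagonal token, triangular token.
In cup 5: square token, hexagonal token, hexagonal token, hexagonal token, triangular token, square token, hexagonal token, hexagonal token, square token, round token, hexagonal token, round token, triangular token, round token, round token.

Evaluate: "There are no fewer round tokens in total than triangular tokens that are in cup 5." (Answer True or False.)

round tokens: 5.
triangular tokens in cup 5: 2.
The claim requires 5 ≥ 2, which holds.

True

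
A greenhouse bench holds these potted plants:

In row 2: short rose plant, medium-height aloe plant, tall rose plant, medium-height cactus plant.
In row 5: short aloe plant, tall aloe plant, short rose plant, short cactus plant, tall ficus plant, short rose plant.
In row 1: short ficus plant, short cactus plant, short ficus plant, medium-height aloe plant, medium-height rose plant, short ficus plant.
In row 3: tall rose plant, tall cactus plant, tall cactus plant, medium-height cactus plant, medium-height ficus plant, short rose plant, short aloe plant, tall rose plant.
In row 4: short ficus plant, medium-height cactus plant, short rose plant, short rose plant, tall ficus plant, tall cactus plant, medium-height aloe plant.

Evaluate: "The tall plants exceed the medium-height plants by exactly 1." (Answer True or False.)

There are 9 tall plants.
There are 8 medium-height plants.
The claim requires 9 − 8 (= 1) to equal 1, which holds.

True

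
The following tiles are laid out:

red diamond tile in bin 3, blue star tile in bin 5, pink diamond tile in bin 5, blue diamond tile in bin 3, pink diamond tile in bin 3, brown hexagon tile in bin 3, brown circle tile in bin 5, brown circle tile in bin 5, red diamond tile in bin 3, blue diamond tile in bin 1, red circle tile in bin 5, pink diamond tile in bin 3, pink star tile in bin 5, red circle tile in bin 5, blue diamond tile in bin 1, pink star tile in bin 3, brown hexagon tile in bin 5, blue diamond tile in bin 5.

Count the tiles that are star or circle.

circle: 4; star: 3; together 4 + 3 = 7.

7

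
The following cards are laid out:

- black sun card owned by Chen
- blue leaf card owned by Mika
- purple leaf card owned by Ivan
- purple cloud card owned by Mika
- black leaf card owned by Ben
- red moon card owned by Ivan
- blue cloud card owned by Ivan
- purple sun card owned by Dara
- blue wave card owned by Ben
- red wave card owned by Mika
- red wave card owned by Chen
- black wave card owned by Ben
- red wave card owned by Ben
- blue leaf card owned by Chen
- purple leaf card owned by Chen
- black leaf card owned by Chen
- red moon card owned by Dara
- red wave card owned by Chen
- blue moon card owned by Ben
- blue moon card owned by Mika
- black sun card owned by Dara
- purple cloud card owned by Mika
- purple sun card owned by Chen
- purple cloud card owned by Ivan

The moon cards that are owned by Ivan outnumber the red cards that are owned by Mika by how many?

0

moon cards owned by Ivan: 1.
red cards owned by Mika: 1.
1 − 1 = 0.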